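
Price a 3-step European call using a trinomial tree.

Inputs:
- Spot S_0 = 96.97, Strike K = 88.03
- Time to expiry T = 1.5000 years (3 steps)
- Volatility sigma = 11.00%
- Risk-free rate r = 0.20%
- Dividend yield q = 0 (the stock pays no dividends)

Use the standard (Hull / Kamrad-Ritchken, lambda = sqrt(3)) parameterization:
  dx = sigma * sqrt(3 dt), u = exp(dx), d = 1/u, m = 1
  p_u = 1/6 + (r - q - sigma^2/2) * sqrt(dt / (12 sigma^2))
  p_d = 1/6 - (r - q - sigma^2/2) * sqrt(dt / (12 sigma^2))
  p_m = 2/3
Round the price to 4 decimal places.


Answer: Price = V(0,0) = 10.9780

Derivation:
dt = T/N = 0.500000; dx = sigma*sqrt(3*dt) = 0.134722
u = exp(dx) = 1.144219; d = 1/u = 0.873959
p_u = 0.159151, p_m = 0.666667, p_d = 0.174182
Discount per step: exp(-r*dt) = 0.999000
Stock lattice S(k, j) with j the centered position index:
  k=0: S(0,+0) = 96.9700
  k=1: S(1,-1) = 84.7478; S(1,+0) = 96.9700; S(1,+1) = 110.9549
  k=2: S(2,-2) = 74.0661; S(2,-1) = 84.7478; S(2,+0) = 96.9700; S(2,+1) = 110.9549; S(2,+2) = 126.9566
  k=3: S(3,-3) = 64.7307; S(3,-2) = 74.0661; S(3,-1) = 84.7478; S(3,+0) = 96.9700; S(3,+1) = 110.9549; S(3,+2) = 126.9566; S(3,+3) = 145.2661
Terminal payoffs V(N, j) = max(S_T - K, 0):
  V(3,-3) = 0.000000; V(3,-2) = 0.000000; V(3,-1) = 0.000000; V(3,+0) = 8.940000; V(3,+1) = 22.924875; V(3,+2) = 38.926629; V(3,+3) = 57.236133
Backward induction: V(k, j) = exp(-r*dt) * [p_u * V(k+1, j+1) + p_m * V(k+1, j) + p_d * V(k+1, j-1)]
  V(2,-2) = exp(-r*dt) * [p_u*0.000000 + p_m*0.000000 + p_d*0.000000] = 0.000000
  V(2,-1) = exp(-r*dt) * [p_u*8.940000 + p_m*0.000000 + p_d*0.000000] = 1.421390
  V(2,+0) = exp(-r*dt) * [p_u*22.924875 + p_m*8.940000 + p_d*0.000000] = 9.598917
  V(2,+1) = exp(-r*dt) * [p_u*38.926629 + p_m*22.924875 + p_d*8.940000] = 23.012634
  V(2,+2) = exp(-r*dt) * [p_u*57.236133 + p_m*38.926629 + p_d*22.924875] = 39.014355
  V(1,-1) = exp(-r*dt) * [p_u*9.598917 + p_m*1.421390 + p_d*0.000000] = 2.472798
  V(1,+0) = exp(-r*dt) * [p_u*23.012634 + p_m*9.598917 + p_d*1.421390] = 10.299043
  V(1,+1) = exp(-r*dt) * [p_u*39.014355 + p_m*23.012634 + p_d*9.598917] = 23.199685
  V(0,+0) = exp(-r*dt) * [p_u*23.199685 + p_m*10.299043 + p_d*2.472798] = 10.978020


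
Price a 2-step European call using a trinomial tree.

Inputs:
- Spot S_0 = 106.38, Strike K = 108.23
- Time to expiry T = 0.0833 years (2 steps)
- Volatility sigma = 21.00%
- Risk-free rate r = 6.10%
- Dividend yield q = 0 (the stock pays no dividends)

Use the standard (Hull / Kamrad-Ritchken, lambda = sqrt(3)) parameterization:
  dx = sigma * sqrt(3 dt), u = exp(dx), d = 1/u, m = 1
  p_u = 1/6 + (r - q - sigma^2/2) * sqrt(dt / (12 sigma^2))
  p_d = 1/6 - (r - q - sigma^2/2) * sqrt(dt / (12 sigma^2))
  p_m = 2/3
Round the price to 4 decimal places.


Answer: Price = V(0,0) = 1.9716

Derivation:
dt = T/N = 0.041650; dx = sigma*sqrt(3*dt) = 0.074231
u = exp(dx) = 1.077056; d = 1/u = 0.928457
p_u = 0.177594, p_m = 0.666667, p_d = 0.155740
Discount per step: exp(-r*dt) = 0.997463
Stock lattice S(k, j) with j the centered position index:
  k=0: S(0,+0) = 106.3800
  k=1: S(1,-1) = 98.7692; S(1,+0) = 106.3800; S(1,+1) = 114.5772
  k=2: S(2,-2) = 91.7030; S(2,-1) = 98.7692; S(2,+0) = 106.3800; S(2,+1) = 114.5772; S(2,+2) = 123.4061
Terminal payoffs V(N, j) = max(S_T - K, 0):
  V(2,-2) = 0.000000; V(2,-1) = 0.000000; V(2,+0) = 0.000000; V(2,+1) = 6.347214; V(2,+2) = 15.176071
Backward induction: V(k, j) = exp(-r*dt) * [p_u * V(k+1, j+1) + p_m * V(k+1, j) + p_d * V(k+1, j-1)]
  V(1,-1) = exp(-r*dt) * [p_u*0.000000 + p_m*0.000000 + p_d*0.000000] = 0.000000
  V(1,+0) = exp(-r*dt) * [p_u*6.347214 + p_m*0.000000 + p_d*0.000000] = 1.124365
  V(1,+1) = exp(-r*dt) * [p_u*15.176071 + p_m*6.347214 + p_d*0.000000] = 6.909076
  V(0,+0) = exp(-r*dt) * [p_u*6.909076 + p_m*1.124365 + p_d*0.000000] = 1.971570


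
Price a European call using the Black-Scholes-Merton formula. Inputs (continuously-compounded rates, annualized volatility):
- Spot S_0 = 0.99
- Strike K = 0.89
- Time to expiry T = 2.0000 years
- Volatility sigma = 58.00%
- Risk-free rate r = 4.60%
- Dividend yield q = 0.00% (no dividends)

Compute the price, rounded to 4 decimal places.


Answer: Price = 0.3837

Derivation:
d1 = (ln(S/K) + (r - q + 0.5*sigma^2) * T) / (sigma * sqrt(T)) = 0.65210299
d2 = d1 - sigma * sqrt(T) = -0.16814087
exp(-rT) = 0.91210515; exp(-qT) = 1.00000000
C = S_0 * exp(-qT) * N(d1) - K * exp(-rT) * N(d2)
N(d1) = 0.74283263; N(d2) = 0.43323623
C = 0.9900 * 1.00000000 * 0.74283263 - 0.8900 * 0.91210515 * 0.43323623 = 0.3837


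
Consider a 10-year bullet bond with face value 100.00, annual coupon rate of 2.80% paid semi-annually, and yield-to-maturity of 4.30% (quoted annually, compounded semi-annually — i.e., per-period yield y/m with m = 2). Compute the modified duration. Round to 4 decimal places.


Answer: Modified duration = 8.5074

Derivation:
Coupon per period c = face * coupon_rate / m = 1.400000
Periods per year m = 2; per-period yield y/m = 0.021500
Number of cashflows N = 20
Cashflows (t years, CF_t, discount factor 1/(1+y/m)^(m*t), PV):
  t = 0.5000: CF_t = 1.400000, DF = 0.978953, PV = 1.370534
  t = 1.0000: CF_t = 1.400000, DF = 0.958348, PV = 1.341687
  t = 1.5000: CF_t = 1.400000, DF = 0.938177, PV = 1.313448
  t = 2.0000: CF_t = 1.400000, DF = 0.918431, PV = 1.285803
  t = 2.5000: CF_t = 1.400000, DF = 0.899100, PV = 1.258740
  t = 3.0000: CF_t = 1.400000, DF = 0.880177, PV = 1.232247
  t = 3.5000: CF_t = 1.400000, DF = 0.861651, PV = 1.206311
  t = 4.0000: CF_t = 1.400000, DF = 0.843515, PV = 1.180922
  t = 4.5000: CF_t = 1.400000, DF = 0.825762, PV = 1.156066
  t = 5.0000: CF_t = 1.400000, DF = 0.808381, PV = 1.131734
  t = 5.5000: CF_t = 1.400000, DF = 0.791367, PV = 1.107914
  t = 6.0000: CF_t = 1.400000, DF = 0.774711, PV = 1.084595
  t = 6.5000: CF_t = 1.400000, DF = 0.758405, PV = 1.061767
  t = 7.0000: CF_t = 1.400000, DF = 0.742442, PV = 1.039419
  t = 7.5000: CF_t = 1.400000, DF = 0.726816, PV = 1.017542
  t = 8.0000: CF_t = 1.400000, DF = 0.711518, PV = 0.996126
  t = 8.5000: CF_t = 1.400000, DF = 0.696543, PV = 0.975160
  t = 9.0000: CF_t = 1.400000, DF = 0.681882, PV = 0.954635
  t = 9.5000: CF_t = 1.400000, DF = 0.667530, PV = 0.934542
  t = 10.0000: CF_t = 101.400000, DF = 0.653480, PV = 66.262915
Price P = sum_t PV_t = 87.912108
First compute Macaulay numerator sum_t t * PV_t:
  t * PV_t at t = 0.5000: 0.685267
  t * PV_t at t = 1.0000: 1.341687
  t * PV_t at t = 1.5000: 1.970172
  t * PV_t at t = 2.0000: 2.571607
  t * PV_t at t = 2.5000: 3.146851
  t * PV_t at t = 3.0000: 3.696741
  t * PV_t at t = 3.5000: 4.222090
  t * PV_t at t = 4.0000: 4.723686
  t * PV_t at t = 4.5000: 5.202298
  t * PV_t at t = 5.0000: 5.658670
  t * PV_t at t = 5.5000: 6.093526
  t * PV_t at t = 6.0000: 6.507570
  t * PV_t at t = 6.5000: 6.901485
  t * PV_t at t = 7.0000: 7.275936
  t * PV_t at t = 7.5000: 7.631567
  t * PV_t at t = 8.0000: 7.969005
  t * PV_t at t = 8.5000: 8.288857
  t * PV_t at t = 9.0000: 8.591715
  t * PV_t at t = 9.5000: 8.878152
  t * PV_t at t = 10.0000: 662.629148
Macaulay duration D = 763.986030 / 87.912108 = 8.690339
Modified duration = D / (1 + y/m) = 8.690339 / (1 + 0.021500) = 8.507429


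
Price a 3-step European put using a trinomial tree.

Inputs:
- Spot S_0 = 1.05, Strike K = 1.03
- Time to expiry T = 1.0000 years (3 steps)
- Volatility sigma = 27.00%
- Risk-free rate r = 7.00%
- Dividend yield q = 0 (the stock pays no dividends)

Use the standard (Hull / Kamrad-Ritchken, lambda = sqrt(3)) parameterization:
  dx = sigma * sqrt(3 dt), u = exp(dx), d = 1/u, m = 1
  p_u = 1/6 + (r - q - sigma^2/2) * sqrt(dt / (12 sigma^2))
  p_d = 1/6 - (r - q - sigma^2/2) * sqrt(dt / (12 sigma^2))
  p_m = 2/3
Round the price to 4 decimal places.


dt = T/N = 0.333333; dx = sigma*sqrt(3*dt) = 0.270000
u = exp(dx) = 1.309964; d = 1/u = 0.763379
p_u = 0.187377, p_m = 0.666667, p_d = 0.145957
Discount per step: exp(-r*dt) = 0.976937
Stock lattice S(k, j) with j the centered position index:
  k=0: S(0,+0) = 1.0500
  k=1: S(1,-1) = 0.8015; S(1,+0) = 1.0500; S(1,+1) = 1.3755
  k=2: S(2,-2) = 0.6119; S(2,-1) = 0.8015; S(2,+0) = 1.0500; S(2,+1) = 1.3755; S(2,+2) = 1.8018
  k=3: S(3,-3) = 0.4671; S(3,-2) = 0.6119; S(3,-1) = 0.8015; S(3,+0) = 1.0500; S(3,+1) = 1.3755; S(3,+2) = 1.8018; S(3,+3) = 2.3603
Terminal payoffs V(N, j) = max(K - S_T, 0):
  V(3,-3) = 0.562899; V(3,-2) = 0.418114; V(3,-1) = 0.228452; V(3,+0) = 0.000000; V(3,+1) = 0.000000; V(3,+2) = 0.000000; V(3,+3) = 0.000000
Backward induction: V(k, j) = exp(-r*dt) * [p_u * V(k+1, j+1) + p_m * V(k+1, j) + p_d * V(k+1, j-1)]
  V(2,-2) = exp(-r*dt) * [p_u*0.228452 + p_m*0.418114 + p_d*0.562899] = 0.394397
  V(2,-1) = exp(-r*dt) * [p_u*0.000000 + p_m*0.228452 + p_d*0.418114] = 0.208408
  V(2,+0) = exp(-r*dt) * [p_u*0.000000 + p_m*0.000000 + p_d*0.228452] = 0.032575
  V(2,+1) = exp(-r*dt) * [p_u*0.000000 + p_m*0.000000 + p_d*0.000000] = 0.000000
  V(2,+2) = exp(-r*dt) * [p_u*0.000000 + p_m*0.000000 + p_d*0.000000] = 0.000000
  V(1,-1) = exp(-r*dt) * [p_u*0.032575 + p_m*0.208408 + p_d*0.394397] = 0.197934
  V(1,+0) = exp(-r*dt) * [p_u*0.000000 + p_m*0.032575 + p_d*0.208408] = 0.050933
  V(1,+1) = exp(-r*dt) * [p_u*0.000000 + p_m*0.000000 + p_d*0.032575] = 0.004645
  V(0,+0) = exp(-r*dt) * [p_u*0.004645 + p_m*0.050933 + p_d*0.197934] = 0.062246

Answer: Price = V(0,0) = 0.0622


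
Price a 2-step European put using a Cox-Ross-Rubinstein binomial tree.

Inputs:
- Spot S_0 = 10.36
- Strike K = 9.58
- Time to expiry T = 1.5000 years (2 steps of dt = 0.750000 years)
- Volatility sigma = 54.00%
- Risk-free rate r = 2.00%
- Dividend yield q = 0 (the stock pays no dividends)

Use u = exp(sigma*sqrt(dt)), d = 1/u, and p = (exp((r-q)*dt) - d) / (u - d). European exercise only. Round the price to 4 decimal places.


dt = T/N = 0.750000
u = exp(sigma*sqrt(dt)) = 1.596245; d = 1/u = 0.626470
p = (exp((r-q)*dt) - d) / (u - d) = 0.400756
Discount per step: exp(-r*dt) = 0.985112
Stock lattice S(k, i) with i counting down-moves:
  k=0: S(0,0) = 10.3600
  k=1: S(1,0) = 16.5371; S(1,1) = 6.4902
  k=2: S(2,0) = 26.3972; S(2,1) = 10.3600; S(2,2) = 4.0659
Terminal payoffs V(N, i) = max(K - S_T, 0):
  V(2,0) = 0.000000; V(2,1) = 0.000000; V(2,2) = 5.514061
Backward induction: V(k, i) = exp(-r*dt) * [p * V(k+1, i) + (1-p) * V(k+1, i+1)].
  V(1,0) = exp(-r*dt) * [p*0.000000 + (1-p)*0.000000] = 0.000000
  V(1,1) = exp(-r*dt) * [p*0.000000 + (1-p)*5.514061] = 3.255075
  V(0,0) = exp(-r*dt) * [p*0.000000 + (1-p)*3.255075] = 1.921544

Answer: Price = V(0,0) = 1.9215


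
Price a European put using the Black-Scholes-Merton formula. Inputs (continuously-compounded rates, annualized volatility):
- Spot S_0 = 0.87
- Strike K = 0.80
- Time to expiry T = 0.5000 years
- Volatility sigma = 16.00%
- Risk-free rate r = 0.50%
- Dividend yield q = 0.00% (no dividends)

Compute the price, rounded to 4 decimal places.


d1 = (ln(S/K) + (r - q + 0.5*sigma^2) * T) / (sigma * sqrt(T)) = 0.82008021
d2 = d1 - sigma * sqrt(T) = 0.70694312
exp(-rT) = 0.99750312; exp(-qT) = 1.00000000
P = K * exp(-rT) * N(-d2) - S_0 * exp(-qT) * N(-d1)
N(-d1) = 0.20608519; N(-d2) = 0.23980091
P = 0.8000 * 0.99750312 * 0.23980091 - 0.8700 * 1.00000000 * 0.20608519 = 0.0121

Answer: Price = 0.0121


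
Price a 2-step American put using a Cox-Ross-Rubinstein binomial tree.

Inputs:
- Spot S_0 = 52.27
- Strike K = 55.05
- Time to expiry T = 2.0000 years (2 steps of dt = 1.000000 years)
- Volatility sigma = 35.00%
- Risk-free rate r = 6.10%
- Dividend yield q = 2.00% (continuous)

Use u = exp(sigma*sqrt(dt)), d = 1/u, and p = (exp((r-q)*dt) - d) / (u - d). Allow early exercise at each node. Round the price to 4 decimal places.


Answer: Price = V(0,0) = 9.6627

Derivation:
dt = T/N = 1.000000
u = exp(sigma*sqrt(dt)) = 1.419068; d = 1/u = 0.704688
p = (exp((r-q)*dt) - d) / (u - d) = 0.471968
Discount per step: exp(-r*dt) = 0.940823
Stock lattice S(k, i) with i counting down-moves:
  k=0: S(0,0) = 52.2700
  k=1: S(1,0) = 74.1747; S(1,1) = 36.8340
  k=2: S(2,0) = 105.2589; S(2,1) = 52.2700; S(2,2) = 25.9565
Terminal payoffs V(N, i) = max(K - S_T, 0):
  V(2,0) = 0.000000; V(2,1) = 2.780000; V(2,2) = 29.093486
Backward induction: V(k, i) = exp(-r*dt) * [p * V(k+1, i) + (1-p) * V(k+1, i+1)]; then take max(V_cont, immediate exercise) for American.
  V(1,0) = exp(-r*dt) * [p*0.000000 + (1-p)*2.780000] = 1.381063; exercise = 0.000000; V(1,0) = max -> 1.381063
  V(1,1) = exp(-r*dt) * [p*2.780000 + (1-p)*29.093486] = 15.687636; exercise = 18.215954; V(1,1) = max -> 18.215954
  V(0,0) = exp(-r*dt) * [p*1.381063 + (1-p)*18.215954] = 9.662658; exercise = 2.780000; V(0,0) = max -> 9.662658


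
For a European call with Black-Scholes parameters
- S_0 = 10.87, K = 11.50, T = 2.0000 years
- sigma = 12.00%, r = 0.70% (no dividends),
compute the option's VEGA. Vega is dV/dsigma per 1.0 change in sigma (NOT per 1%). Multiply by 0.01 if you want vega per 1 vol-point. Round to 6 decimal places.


Answer: Vega = 6.050183

Derivation:
d1 = -0.1646399984; d2 = -0.3343456259
phi(d1) = 0.3935718256; exp(-qT) = 1.0000000000; exp(-rT) = 0.9860975443
Vega = S * exp(-qT) * phi(d1) * sqrt(T) = 10.8700 * 1.0000000000 * 0.3935718256 * 1.4142135624 = 6.050183


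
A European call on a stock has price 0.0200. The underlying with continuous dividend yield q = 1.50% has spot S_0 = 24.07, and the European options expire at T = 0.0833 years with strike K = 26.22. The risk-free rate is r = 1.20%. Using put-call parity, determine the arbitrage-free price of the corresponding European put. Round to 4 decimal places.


Answer: Put price = 2.1739

Derivation:
Put-call parity: C - P = S_0 * exp(-qT) - K * exp(-rT).
S_0 * exp(-qT) = 24.0700 * 0.99875128 = 24.03994332
K * exp(-rT) = 26.2200 * 0.99900090 = 26.19380358
P = C - S*exp(-qT) + K*exp(-rT)
P = 0.0200 - 24.03994332 + 26.19380358 = 2.1739


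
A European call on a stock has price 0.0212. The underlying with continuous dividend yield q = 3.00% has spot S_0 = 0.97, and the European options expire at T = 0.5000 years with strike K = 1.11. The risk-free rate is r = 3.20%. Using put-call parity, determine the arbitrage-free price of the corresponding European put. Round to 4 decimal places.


Answer: Put price = 0.1580

Derivation:
Put-call parity: C - P = S_0 * exp(-qT) - K * exp(-rT).
S_0 * exp(-qT) = 0.9700 * 0.98511194 = 0.95555858
K * exp(-rT) = 1.1100 * 0.98412732 = 1.09238133
P = C - S*exp(-qT) + K*exp(-rT)
P = 0.0212 - 0.95555858 + 1.09238133 = 0.1580


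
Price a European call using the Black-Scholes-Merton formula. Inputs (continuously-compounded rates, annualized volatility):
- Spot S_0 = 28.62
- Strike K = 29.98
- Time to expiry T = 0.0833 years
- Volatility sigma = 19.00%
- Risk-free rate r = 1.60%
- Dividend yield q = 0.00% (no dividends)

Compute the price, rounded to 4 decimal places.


d1 = (ln(S/K) + (r - q + 0.5*sigma^2) * T) / (sigma * sqrt(T)) = -0.79486681
d2 = d1 - sigma * sqrt(T) = -0.84970411
exp(-rT) = 0.99866809; exp(-qT) = 1.00000000
C = S_0 * exp(-qT) * N(d1) - K * exp(-rT) * N(d2)
N(d1) = 0.21334549; N(d2) = 0.19774481
C = 28.6200 * 1.00000000 * 0.21334549 - 29.9800 * 0.99866809 * 0.19774481 = 0.1855

Answer: Price = 0.1855


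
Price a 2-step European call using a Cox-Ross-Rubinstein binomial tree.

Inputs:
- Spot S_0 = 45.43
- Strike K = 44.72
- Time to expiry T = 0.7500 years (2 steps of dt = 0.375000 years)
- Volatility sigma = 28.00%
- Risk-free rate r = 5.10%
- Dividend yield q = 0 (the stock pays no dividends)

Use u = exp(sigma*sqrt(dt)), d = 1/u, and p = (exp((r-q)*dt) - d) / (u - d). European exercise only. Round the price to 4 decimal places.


Answer: Price = V(0,0) = 5.2336

Derivation:
dt = T/N = 0.375000
u = exp(sigma*sqrt(dt)) = 1.187042; d = 1/u = 0.842430
p = (exp((r-q)*dt) - d) / (u - d) = 0.513270
Discount per step: exp(-r*dt) = 0.981057
Stock lattice S(k, i) with i counting down-moves:
  k=0: S(0,0) = 45.4300
  k=1: S(1,0) = 53.9273; S(1,1) = 38.2716
  k=2: S(2,0) = 64.0140; S(2,1) = 45.4300; S(2,2) = 32.2412
Terminal payoffs V(N, i) = max(S_T - K, 0):
  V(2,0) = 19.293964; V(2,1) = 0.710000; V(2,2) = 0.000000
Backward induction: V(k, i) = exp(-r*dt) * [p * V(k+1, i) + (1-p) * V(k+1, i+1)].
  V(1,0) = exp(-r*dt) * [p*19.293964 + (1-p)*0.710000] = 10.054450
  V(1,1) = exp(-r*dt) * [p*0.710000 + (1-p)*0.000000] = 0.357518
  V(0,0) = exp(-r*dt) * [p*10.054450 + (1-p)*0.357518] = 5.233607


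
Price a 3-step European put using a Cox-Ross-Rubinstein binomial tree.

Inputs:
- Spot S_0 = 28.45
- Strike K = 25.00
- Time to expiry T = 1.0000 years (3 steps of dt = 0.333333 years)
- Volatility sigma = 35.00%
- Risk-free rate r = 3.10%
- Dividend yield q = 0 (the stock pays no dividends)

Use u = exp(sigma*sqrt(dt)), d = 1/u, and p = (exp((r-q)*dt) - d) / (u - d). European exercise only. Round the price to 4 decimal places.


Answer: Price = V(0,0) = 1.9972

Derivation:
dt = T/N = 0.333333
u = exp(sigma*sqrt(dt)) = 1.223937; d = 1/u = 0.817036
p = (exp((r-q)*dt) - d) / (u - d) = 0.475180
Discount per step: exp(-r*dt) = 0.989720
Stock lattice S(k, i) with i counting down-moves:
  k=0: S(0,0) = 28.4500
  k=1: S(1,0) = 34.8210; S(1,1) = 23.2447
  k=2: S(2,0) = 42.6187; S(2,1) = 28.4500; S(2,2) = 18.9917
  k=3: S(3,0) = 52.1626; S(3,1) = 34.8210; S(3,2) = 23.2447; S(3,3) = 15.5169
Terminal payoffs V(N, i) = max(K - S_T, 0):
  V(3,0) = 0.000000; V(3,1) = 0.000000; V(3,2) = 1.755337; V(3,3) = 9.483090
Backward induction: V(k, i) = exp(-r*dt) * [p * V(k+1, i) + (1-p) * V(k+1, i+1)].
  V(2,0) = exp(-r*dt) * [p*0.000000 + (1-p)*0.000000] = 0.000000
  V(2,1) = exp(-r*dt) * [p*0.000000 + (1-p)*1.755337] = 0.911766
  V(2,2) = exp(-r*dt) * [p*1.755337 + (1-p)*9.483090] = 5.751279
  V(1,0) = exp(-r*dt) * [p*0.000000 + (1-p)*0.911766] = 0.473594
  V(1,1) = exp(-r*dt) * [p*0.911766 + (1-p)*5.751279] = 3.416156
  V(0,0) = exp(-r*dt) * [p*0.473594 + (1-p)*3.416156] = 1.997165


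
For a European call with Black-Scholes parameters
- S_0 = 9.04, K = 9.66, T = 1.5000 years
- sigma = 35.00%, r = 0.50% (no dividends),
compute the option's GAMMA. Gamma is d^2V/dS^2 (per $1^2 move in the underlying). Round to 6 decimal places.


Answer: Gamma = 0.102645

Derivation:
d1 = 0.0770785047; d2 = -0.3515822003
phi(d1) = 0.3977589617; exp(-qT) = 1.0000000000; exp(-rT) = 0.9925280548
Gamma = exp(-qT) * phi(d1) / (S * sigma * sqrt(T)) = 1.0000000000 * 0.3977589617 / (9.0400 * 0.3500 * 1.2247448714) = 0.102645


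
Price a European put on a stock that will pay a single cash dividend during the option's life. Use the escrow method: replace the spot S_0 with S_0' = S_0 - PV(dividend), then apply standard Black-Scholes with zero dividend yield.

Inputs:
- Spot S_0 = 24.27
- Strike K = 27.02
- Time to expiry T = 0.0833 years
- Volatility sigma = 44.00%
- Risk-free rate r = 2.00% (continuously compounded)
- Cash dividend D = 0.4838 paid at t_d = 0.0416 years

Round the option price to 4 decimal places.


PV(D) = D * exp(-r * t_d) = 0.4838 * 0.99916835 = 0.48339765
S_0' = S_0 - PV(D) = 24.2700 - 0.48339765 = 23.78660235
d1 = (ln(S_0'/K) + (r + sigma^2/2)*T) / (sigma*sqrt(T)) = -0.92703255
d2 = d1 - sigma*sqrt(T) = -1.05402421
exp(-rT) = 0.99833539
N(-d1) = 0.82304518; N(-d2) = 0.85406408
P = K * exp(-rT) * N(-d2) - S_0' * N(-d1) = 27.0200 * 0.99833539 * 0.85406408 - 23.78660235 * 0.82304518 = 3.4609

Answer: Price = 3.4609


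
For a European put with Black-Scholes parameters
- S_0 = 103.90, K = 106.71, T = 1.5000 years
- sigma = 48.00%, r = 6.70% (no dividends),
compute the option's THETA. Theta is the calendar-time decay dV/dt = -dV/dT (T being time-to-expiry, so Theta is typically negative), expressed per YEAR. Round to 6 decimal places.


d1 = 0.4194989729; d2 = -0.1683785654
phi(d1) = 0.3653394976; exp(-qT) = 1.0000000000; exp(-rT) = 0.9043851124
Theta = -S*exp(-qT)*phi(d1)*sigma/(2*sqrt(T)) + r*K*exp(-rT)*N(-d2) - q*S*exp(-qT)*N(-d1)
N(-d1) = 0.3374257526; N(-d2) = 0.5668572652; sqrt(T) = 1.2247448714
Term 1 = -103.9000 * 1.0000000000 * 0.3653394976 * 0.4800 / (2 * 1.2247448714) = -7.4383701658
Term 2 = 0.0670 * 106.7100 * 0.9043851124 * 0.5668572652 = 3.6652790486
Term 3 = 0 (no dividend yield, q = 0)
Theta = -7.4383701658 + (3.6652790486) + (0.0000000000) = -3.773091

Answer: Theta = -3.773091


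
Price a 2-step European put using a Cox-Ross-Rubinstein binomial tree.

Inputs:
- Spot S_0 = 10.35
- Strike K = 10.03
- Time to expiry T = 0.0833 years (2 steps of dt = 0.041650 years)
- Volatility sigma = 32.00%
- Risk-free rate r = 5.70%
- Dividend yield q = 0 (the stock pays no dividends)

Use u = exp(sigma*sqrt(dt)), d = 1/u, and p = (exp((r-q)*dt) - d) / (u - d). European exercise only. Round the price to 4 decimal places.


Answer: Price = V(0,0) = 0.2339

Derivation:
dt = T/N = 0.041650
u = exp(sigma*sqrt(dt)) = 1.067486; d = 1/u = 0.936780
p = (exp((r-q)*dt) - d) / (u - d) = 0.501864
Discount per step: exp(-r*dt) = 0.997629
Stock lattice S(k, i) with i counting down-moves:
  k=0: S(0,0) = 10.3500
  k=1: S(1,0) = 11.0485; S(1,1) = 9.6957
  k=2: S(2,0) = 11.7941; S(2,1) = 10.3500; S(2,2) = 9.0827
Terminal payoffs V(N, i) = max(K - S_T, 0):
  V(2,0) = 0.000000; V(2,1) = 0.000000; V(2,2) = 0.947285
Backward induction: V(k, i) = exp(-r*dt) * [p * V(k+1, i) + (1-p) * V(k+1, i+1)].
  V(1,0) = exp(-r*dt) * [p*0.000000 + (1-p)*0.000000] = 0.000000
  V(1,1) = exp(-r*dt) * [p*0.000000 + (1-p)*0.947285] = 0.470758
  V(0,0) = exp(-r*dt) * [p*0.000000 + (1-p)*0.470758] = 0.233945


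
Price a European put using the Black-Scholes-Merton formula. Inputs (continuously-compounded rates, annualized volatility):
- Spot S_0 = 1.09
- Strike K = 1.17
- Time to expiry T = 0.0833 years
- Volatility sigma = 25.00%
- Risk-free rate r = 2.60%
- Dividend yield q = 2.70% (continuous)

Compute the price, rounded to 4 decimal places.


d1 = (ln(S/K) + (r - q + 0.5*sigma^2) * T) / (sigma * sqrt(T)) = -0.94666821
d2 = d1 - sigma * sqrt(T) = -1.01882255
exp(-rT) = 0.99783654; exp(-qT) = 0.99775343
P = K * exp(-rT) * N(-d2) - S_0 * exp(-qT) * N(-d1)
N(-d1) = 0.82809606; N(-d2) = 0.84585639
P = 1.1700 * 0.99783654 * 0.84585639 - 1.0900 * 0.99775343 * 0.82809606 = 0.0869

Answer: Price = 0.0869


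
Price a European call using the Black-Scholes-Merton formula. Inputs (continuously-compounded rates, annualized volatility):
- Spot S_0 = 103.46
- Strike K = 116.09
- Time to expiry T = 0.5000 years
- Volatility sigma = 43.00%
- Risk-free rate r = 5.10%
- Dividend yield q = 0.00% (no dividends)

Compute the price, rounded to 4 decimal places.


d1 = (ln(S/K) + (r - q + 0.5*sigma^2) * T) / (sigma * sqrt(T)) = -0.14292005
d2 = d1 - sigma * sqrt(T) = -0.44697597
exp(-rT) = 0.97482238; exp(-qT) = 1.00000000
C = S_0 * exp(-qT) * N(d1) - K * exp(-rT) * N(d2)
N(d1) = 0.44317666; N(d2) = 0.32744621
C = 103.4600 * 1.00000000 * 0.44317666 - 116.0900 * 0.97482238 * 0.32744621 = 8.7949

Answer: Price = 8.7949


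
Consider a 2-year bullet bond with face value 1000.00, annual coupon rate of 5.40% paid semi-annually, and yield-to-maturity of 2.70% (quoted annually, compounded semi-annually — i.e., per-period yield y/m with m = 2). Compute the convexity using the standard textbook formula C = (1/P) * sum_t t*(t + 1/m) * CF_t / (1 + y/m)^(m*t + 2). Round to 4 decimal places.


Answer: Convexity = 4.6237

Derivation:
Coupon per period c = face * coupon_rate / m = 27.000000
Periods per year m = 2; per-period yield y/m = 0.013500
Number of cashflows N = 4
Cashflows (t years, CF_t, discount factor 1/(1+y/m)^(m*t), PV):
  t = 0.5000: CF_t = 27.000000, DF = 0.986680, PV = 26.640355
  t = 1.0000: CF_t = 27.000000, DF = 0.973537, PV = 26.285501
  t = 1.5000: CF_t = 27.000000, DF = 0.960569, PV = 25.935373
  t = 2.0000: CF_t = 1027.000000, DF = 0.947774, PV = 973.364340
Price P = sum_t PV_t = 1052.225570
Convexity numerator sum_t t*(t + 1/m) * CF_t / (1+y/m)^(m*t + 2):
  t = 0.5000: term = 12.967687
  t = 1.0000: term = 38.384864
  t = 1.5000: term = 75.747142
  t = 2.0000: term = 4738.031348
Convexity = (1/P) * sum = 4865.131041 / 1052.225570 = 4.623658


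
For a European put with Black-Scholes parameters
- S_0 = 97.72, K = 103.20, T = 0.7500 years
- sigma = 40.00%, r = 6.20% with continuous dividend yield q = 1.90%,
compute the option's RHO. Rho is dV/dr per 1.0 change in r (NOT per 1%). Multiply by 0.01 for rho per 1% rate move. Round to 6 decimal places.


Answer: Rho = -43.880069

Derivation:
d1 = 0.1087941335; d2 = -0.2376160281
phi(d1) = 0.3965882798; exp(-qT) = 0.9858510507; exp(-rT) = 0.9545645606
N(-d2) = 0.5939105410
Rho = -K*T*exp(-rT)*N(-d2) = -103.2000 * 0.7500 * 0.9545645606 * 0.5939105410 = -43.880069


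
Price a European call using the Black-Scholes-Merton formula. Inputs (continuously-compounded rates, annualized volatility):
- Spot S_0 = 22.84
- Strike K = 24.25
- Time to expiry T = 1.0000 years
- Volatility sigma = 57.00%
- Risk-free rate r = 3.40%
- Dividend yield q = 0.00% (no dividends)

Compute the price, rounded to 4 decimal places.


d1 = (ln(S/K) + (r - q + 0.5*sigma^2) * T) / (sigma * sqrt(T)) = 0.23955573
d2 = d1 - sigma * sqrt(T) = -0.33044427
exp(-rT) = 0.96657150; exp(-qT) = 1.00000000
C = S_0 * exp(-qT) * N(d1) - K * exp(-rT) * N(d2)
N(d1) = 0.59466266; N(d2) = 0.37053215
C = 22.8400 * 1.00000000 * 0.59466266 - 24.2500 * 0.96657150 * 0.37053215 = 4.8971

Answer: Price = 4.8971


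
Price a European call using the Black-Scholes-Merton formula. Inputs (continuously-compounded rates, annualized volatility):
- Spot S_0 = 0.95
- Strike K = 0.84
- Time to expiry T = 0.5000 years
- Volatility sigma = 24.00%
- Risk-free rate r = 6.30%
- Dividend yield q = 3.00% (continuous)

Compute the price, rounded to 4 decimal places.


d1 = (ln(S/K) + (r - q + 0.5*sigma^2) * T) / (sigma * sqrt(T)) = 0.90721855
d2 = d1 - sigma * sqrt(T) = 0.73751292
exp(-rT) = 0.96899096; exp(-qT) = 0.98511194
C = S_0 * exp(-qT) * N(d1) - K * exp(-rT) * N(d2)
N(d1) = 0.81785438; N(d2) = 0.76959476
C = 0.9500 * 0.98511194 * 0.81785438 - 0.8400 * 0.96899096 * 0.76959476 = 0.1390

Answer: Price = 0.1390


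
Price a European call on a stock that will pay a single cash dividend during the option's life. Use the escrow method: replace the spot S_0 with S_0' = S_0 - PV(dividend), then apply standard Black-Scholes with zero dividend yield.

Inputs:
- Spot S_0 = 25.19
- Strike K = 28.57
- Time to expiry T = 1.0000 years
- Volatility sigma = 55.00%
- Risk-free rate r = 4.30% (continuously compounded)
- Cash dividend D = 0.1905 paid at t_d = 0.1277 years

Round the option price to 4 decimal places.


PV(D) = D * exp(-r * t_d) = 0.1905 * 0.99452395 = 0.18945681
S_0' = S_0 - PV(D) = 25.1900 - 0.18945681 = 25.00054319
d1 = (ln(S_0'/K) + (r + sigma^2/2)*T) / (sigma*sqrt(T)) = 0.11052788
d2 = d1 - sigma*sqrt(T) = -0.43947212
exp(-rT) = 0.95791139
N(d1) = 0.54400463; N(d2) = 0.33015974
C = S_0' * N(d1) - K * exp(-rT) * N(d2) = 25.00054319 * 0.54400463 - 28.5700 * 0.95791139 * 0.33015974 = 4.5648

Answer: Price = 4.5648


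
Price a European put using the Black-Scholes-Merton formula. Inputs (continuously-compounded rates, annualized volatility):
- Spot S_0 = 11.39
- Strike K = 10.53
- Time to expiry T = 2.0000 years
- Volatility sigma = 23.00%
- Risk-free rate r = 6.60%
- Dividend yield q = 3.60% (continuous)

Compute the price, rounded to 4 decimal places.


d1 = (ln(S/K) + (r - q + 0.5*sigma^2) * T) / (sigma * sqrt(T)) = 0.58845873
d2 = d1 - sigma * sqrt(T) = 0.26318961
exp(-rT) = 0.87634100; exp(-qT) = 0.93053090
P = K * exp(-rT) * N(-d2) - S_0 * exp(-qT) * N(-d1)
N(-d1) = 0.27811222; N(-d2) = 0.39620222
P = 10.5300 * 0.87634100 * 0.39620222 - 11.3900 * 0.93053090 * 0.27811222 = 0.7085

Answer: Price = 0.7085


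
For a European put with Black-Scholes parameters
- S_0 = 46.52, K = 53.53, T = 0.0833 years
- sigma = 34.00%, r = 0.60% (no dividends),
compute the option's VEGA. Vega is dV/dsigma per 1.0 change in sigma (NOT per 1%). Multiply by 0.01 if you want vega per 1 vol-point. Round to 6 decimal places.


Answer: Vega = 2.077866

Derivation:
d1 = -1.3761897000; d2 = -1.4743196139
phi(d1) = 0.1547587884; exp(-qT) = 1.0000000000; exp(-rT) = 0.9995003249
Vega = S * exp(-qT) * phi(d1) * sqrt(T) = 46.5200 * 1.0000000000 * 0.1547587884 * 0.2886173938 = 2.077866


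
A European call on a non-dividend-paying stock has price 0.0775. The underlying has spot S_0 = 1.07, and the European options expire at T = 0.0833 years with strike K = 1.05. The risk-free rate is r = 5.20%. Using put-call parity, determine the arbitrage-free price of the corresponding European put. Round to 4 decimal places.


Put-call parity: C - P = S_0 * exp(-qT) - K * exp(-rT).
S_0 * exp(-qT) = 1.0700 * 1.00000000 = 1.07000000
K * exp(-rT) = 1.0500 * 0.99567777 = 1.04546166
P = C - S*exp(-qT) + K*exp(-rT)
P = 0.0775 - 1.07000000 + 1.04546166 = 0.0530

Answer: Put price = 0.0530


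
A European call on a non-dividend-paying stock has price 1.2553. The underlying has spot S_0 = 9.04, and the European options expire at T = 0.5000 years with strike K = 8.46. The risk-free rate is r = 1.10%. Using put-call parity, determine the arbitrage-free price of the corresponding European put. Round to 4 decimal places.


Answer: Put price = 0.6289

Derivation:
Put-call parity: C - P = S_0 * exp(-qT) - K * exp(-rT).
S_0 * exp(-qT) = 9.0400 * 1.00000000 = 9.04000000
K * exp(-rT) = 8.4600 * 0.99451510 = 8.41359772
P = C - S*exp(-qT) + K*exp(-rT)
P = 1.2553 - 9.04000000 + 8.41359772 = 0.6289


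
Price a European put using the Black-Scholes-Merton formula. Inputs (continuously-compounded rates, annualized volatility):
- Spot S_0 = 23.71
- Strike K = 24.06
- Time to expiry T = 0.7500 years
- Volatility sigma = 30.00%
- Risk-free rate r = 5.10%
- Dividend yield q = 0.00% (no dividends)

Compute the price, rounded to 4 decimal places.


Answer: Price = 2.1555

Derivation:
d1 = (ln(S/K) + (r - q + 0.5*sigma^2) * T) / (sigma * sqrt(T)) = 0.22072559
d2 = d1 - sigma * sqrt(T) = -0.03908203
exp(-rT) = 0.96247229; exp(-qT) = 1.00000000
P = K * exp(-rT) * N(-d2) - S_0 * exp(-qT) * N(-d1)
N(-d1) = 0.41265305; N(-d2) = 0.51558751
P = 24.0600 * 0.96247229 * 0.51558751 - 23.7100 * 1.00000000 * 0.41265305 = 2.1555


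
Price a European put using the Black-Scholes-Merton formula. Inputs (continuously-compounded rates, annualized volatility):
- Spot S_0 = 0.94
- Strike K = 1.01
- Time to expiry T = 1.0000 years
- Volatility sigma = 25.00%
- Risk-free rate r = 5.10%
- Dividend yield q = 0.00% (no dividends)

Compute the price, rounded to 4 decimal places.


Answer: Price = 0.1047

Derivation:
d1 = (ln(S/K) + (r - q + 0.5*sigma^2) * T) / (sigma * sqrt(T)) = 0.04169706
d2 = d1 - sigma * sqrt(T) = -0.20830294
exp(-rT) = 0.95027867; exp(-qT) = 1.00000000
P = K * exp(-rT) * N(-d2) - S_0 * exp(-qT) * N(-d1)
N(-d1) = 0.48337010; N(-d2) = 0.58250378
P = 1.0100 * 0.95027867 * 0.58250378 - 0.9400 * 1.00000000 * 0.48337010 = 0.1047


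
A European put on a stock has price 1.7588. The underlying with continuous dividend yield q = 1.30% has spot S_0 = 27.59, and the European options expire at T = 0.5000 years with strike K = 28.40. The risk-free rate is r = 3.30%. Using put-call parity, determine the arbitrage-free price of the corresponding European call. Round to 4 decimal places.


Answer: Call price = 1.2348

Derivation:
Put-call parity: C - P = S_0 * exp(-qT) - K * exp(-rT).
S_0 * exp(-qT) = 27.5900 * 0.99352108 = 27.41124658
K * exp(-rT) = 28.4000 * 0.98363538 = 27.93524477
C = P + S*exp(-qT) - K*exp(-rT)
C = 1.7588 + 27.41124658 - 27.93524477 = 1.2348


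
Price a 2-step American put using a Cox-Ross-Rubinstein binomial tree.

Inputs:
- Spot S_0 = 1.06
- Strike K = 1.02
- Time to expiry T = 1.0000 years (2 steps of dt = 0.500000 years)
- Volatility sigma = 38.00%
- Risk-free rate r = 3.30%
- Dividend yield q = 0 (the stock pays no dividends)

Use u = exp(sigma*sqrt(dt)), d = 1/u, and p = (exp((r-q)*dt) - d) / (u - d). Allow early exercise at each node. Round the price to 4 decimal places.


dt = T/N = 0.500000
u = exp(sigma*sqrt(dt)) = 1.308263; d = 1/u = 0.764372
p = (exp((r-q)*dt) - d) / (u - d) = 0.463815
Discount per step: exp(-r*dt) = 0.983635
Stock lattice S(k, i) with i counting down-moves:
  k=0: S(0,0) = 1.0600
  k=1: S(1,0) = 1.3868; S(1,1) = 0.8102
  k=2: S(2,0) = 1.8142; S(2,1) = 1.0600; S(2,2) = 0.6193
Terminal payoffs V(N, i) = max(K - S_T, 0):
  V(2,0) = 0.000000; V(2,1) = 0.000000; V(2,2) = 0.400679
Backward induction: V(k, i) = exp(-r*dt) * [p * V(k+1, i) + (1-p) * V(k+1, i+1)]; then take max(V_cont, immediate exercise) for American.
  V(1,0) = exp(-r*dt) * [p*0.000000 + (1-p)*0.000000] = 0.000000; exercise = 0.000000; V(1,0) = max -> 0.000000
  V(1,1) = exp(-r*dt) * [p*0.000000 + (1-p)*0.400679] = 0.211323; exercise = 0.209766; V(1,1) = max -> 0.211323
  V(0,0) = exp(-r*dt) * [p*0.000000 + (1-p)*0.211323] = 0.111454; exercise = 0.000000; V(0,0) = max -> 0.111454

Answer: Price = V(0,0) = 0.1115


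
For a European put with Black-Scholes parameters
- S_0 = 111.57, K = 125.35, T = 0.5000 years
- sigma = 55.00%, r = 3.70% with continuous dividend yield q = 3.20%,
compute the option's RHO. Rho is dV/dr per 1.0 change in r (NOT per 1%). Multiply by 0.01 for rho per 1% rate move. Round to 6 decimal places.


d1 = -0.0985645862; d2 = -0.4874733158
phi(d1) = 0.3970091217; exp(-qT) = 0.9841273201; exp(-rT) = 0.9816700746
N(-d2) = 0.6870385258
Rho = -K*T*exp(-rT)*N(-d2) = -125.3500 * 0.5000 * 0.9816700746 * 0.6870385258 = -42.270850

Answer: Rho = -42.270850


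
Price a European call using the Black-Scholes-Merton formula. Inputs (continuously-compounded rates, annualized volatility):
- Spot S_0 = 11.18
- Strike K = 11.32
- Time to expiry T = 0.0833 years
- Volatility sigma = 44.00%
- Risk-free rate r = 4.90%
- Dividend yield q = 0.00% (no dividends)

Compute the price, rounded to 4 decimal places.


Answer: Price = 0.5227

Derivation:
d1 = (ln(S/K) + (r - q + 0.5*sigma^2) * T) / (sigma * sqrt(T)) = -0.00235815
d2 = d1 - sigma * sqrt(T) = -0.12934980
exp(-rT) = 0.99592662; exp(-qT) = 1.00000000
C = S_0 * exp(-qT) * N(d1) - K * exp(-rT) * N(d2)
N(d1) = 0.49905924; N(d2) = 0.44854043
C = 11.1800 * 1.00000000 * 0.49905924 - 11.3200 * 0.99592662 * 0.44854043 = 0.5227


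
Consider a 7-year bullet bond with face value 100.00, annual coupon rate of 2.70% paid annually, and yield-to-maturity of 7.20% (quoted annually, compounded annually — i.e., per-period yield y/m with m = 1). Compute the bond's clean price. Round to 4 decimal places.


Answer: Price = 75.9164

Derivation:
Coupon per period c = face * coupon_rate / m = 2.700000
Periods per year m = 1; per-period yield y/m = 0.072000
Number of cashflows N = 7
Cashflows (t years, CF_t, discount factor 1/(1+y/m)^(m*t), PV):
  t = 1.0000: CF_t = 2.700000, DF = 0.932836, PV = 2.518657
  t = 2.0000: CF_t = 2.700000, DF = 0.870183, PV = 2.349493
  t = 3.0000: CF_t = 2.700000, DF = 0.811738, PV = 2.191691
  t = 4.0000: CF_t = 2.700000, DF = 0.757218, PV = 2.044488
  t = 5.0000: CF_t = 2.700000, DF = 0.706360, PV = 1.907172
  t = 6.0000: CF_t = 2.700000, DF = 0.658918, PV = 1.779078
  t = 7.0000: CF_t = 102.700000, DF = 0.614662, PV = 63.125807
Price P = sum_t PV_t = 75.916387


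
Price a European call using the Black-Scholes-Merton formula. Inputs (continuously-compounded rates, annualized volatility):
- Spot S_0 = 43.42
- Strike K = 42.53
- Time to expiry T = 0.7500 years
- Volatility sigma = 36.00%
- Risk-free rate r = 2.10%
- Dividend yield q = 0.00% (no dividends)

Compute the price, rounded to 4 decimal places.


Answer: Price = 6.0955

Derivation:
d1 = (ln(S/K) + (r - q + 0.5*sigma^2) * T) / (sigma * sqrt(T)) = 0.27283154
d2 = d1 - sigma * sqrt(T) = -0.03893761
exp(-rT) = 0.98437338; exp(-qT) = 1.00000000
C = S_0 * exp(-qT) * N(d1) - K * exp(-rT) * N(d2)
N(d1) = 0.60750864; N(d2) = 0.48447007
C = 43.4200 * 1.00000000 * 0.60750864 - 42.5300 * 0.98437338 * 0.48447007 = 6.0955


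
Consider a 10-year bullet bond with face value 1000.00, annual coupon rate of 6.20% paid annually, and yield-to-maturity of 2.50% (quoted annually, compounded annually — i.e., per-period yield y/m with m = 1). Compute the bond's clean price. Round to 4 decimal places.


Answer: Price = 1323.8264

Derivation:
Coupon per period c = face * coupon_rate / m = 62.000000
Periods per year m = 1; per-period yield y/m = 0.025000
Number of cashflows N = 10
Cashflows (t years, CF_t, discount factor 1/(1+y/m)^(m*t), PV):
  t = 1.0000: CF_t = 62.000000, DF = 0.975610, PV = 60.487805
  t = 2.0000: CF_t = 62.000000, DF = 0.951814, PV = 59.012493
  t = 3.0000: CF_t = 62.000000, DF = 0.928599, PV = 57.573163
  t = 4.0000: CF_t = 62.000000, DF = 0.905951, PV = 56.168940
  t = 5.0000: CF_t = 62.000000, DF = 0.883854, PV = 54.798966
  t = 6.0000: CF_t = 62.000000, DF = 0.862297, PV = 53.462406
  t = 7.0000: CF_t = 62.000000, DF = 0.841265, PV = 52.158445
  t = 8.0000: CF_t = 62.000000, DF = 0.820747, PV = 50.886287
  t = 9.0000: CF_t = 62.000000, DF = 0.800728, PV = 49.645158
  t = 10.0000: CF_t = 1062.000000, DF = 0.781198, PV = 829.632703
Price P = sum_t PV_t = 1323.826365


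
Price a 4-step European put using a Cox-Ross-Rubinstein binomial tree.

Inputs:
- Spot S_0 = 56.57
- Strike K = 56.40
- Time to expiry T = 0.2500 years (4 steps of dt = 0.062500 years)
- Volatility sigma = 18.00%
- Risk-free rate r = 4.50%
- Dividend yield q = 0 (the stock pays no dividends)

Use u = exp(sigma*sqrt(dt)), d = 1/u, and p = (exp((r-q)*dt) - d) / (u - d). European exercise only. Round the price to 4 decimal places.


Answer: Price = V(0,0) = 1.5487

Derivation:
dt = T/N = 0.062500
u = exp(sigma*sqrt(dt)) = 1.046028; d = 1/u = 0.955997
p = (exp((r-q)*dt) - d) / (u - d) = 0.520035
Discount per step: exp(-r*dt) = 0.997191
Stock lattice S(k, i) with i counting down-moves:
  k=0: S(0,0) = 56.5700
  k=1: S(1,0) = 59.1738; S(1,1) = 54.0808
  k=2: S(2,0) = 61.8974; S(2,1) = 56.5700; S(2,2) = 51.7011
  k=3: S(3,0) = 64.7464; S(3,1) = 59.1738; S(3,2) = 54.0808; S(3,3) = 49.4261
  k=4: S(4,0) = 67.7266; S(4,1) = 61.8974; S(4,2) = 56.5700; S(4,3) = 51.7011; S(4,4) = 47.2512
Terminal payoffs V(N, i) = max(K - S_T, 0):
  V(4,0) = 0.000000; V(4,1) = 0.000000; V(4,2) = 0.000000; V(4,3) = 4.698913; V(4,4) = 9.148764
Backward induction: V(k, i) = exp(-r*dt) * [p * V(k+1, i) + (1-p) * V(k+1, i+1)].
  V(3,0) = exp(-r*dt) * [p*0.000000 + (1-p)*0.000000] = 0.000000
  V(3,1) = exp(-r*dt) * [p*0.000000 + (1-p)*0.000000] = 0.000000
  V(3,2) = exp(-r*dt) * [p*0.000000 + (1-p)*4.698913] = 2.248978
  V(3,3) = exp(-r*dt) * [p*4.698913 + (1-p)*9.148764] = 6.815489
  V(2,0) = exp(-r*dt) * [p*0.000000 + (1-p)*0.000000] = 0.000000
  V(2,1) = exp(-r*dt) * [p*0.000000 + (1-p)*2.248978] = 1.076398
  V(2,2) = exp(-r*dt) * [p*2.248978 + (1-p)*6.815489] = 4.428270
  V(1,0) = exp(-r*dt) * [p*0.000000 + (1-p)*1.076398] = 0.515182
  V(1,1) = exp(-r*dt) * [p*1.076398 + (1-p)*4.428270] = 2.677637
  V(0,0) = exp(-r*dt) * [p*0.515182 + (1-p)*2.677637] = 1.548722


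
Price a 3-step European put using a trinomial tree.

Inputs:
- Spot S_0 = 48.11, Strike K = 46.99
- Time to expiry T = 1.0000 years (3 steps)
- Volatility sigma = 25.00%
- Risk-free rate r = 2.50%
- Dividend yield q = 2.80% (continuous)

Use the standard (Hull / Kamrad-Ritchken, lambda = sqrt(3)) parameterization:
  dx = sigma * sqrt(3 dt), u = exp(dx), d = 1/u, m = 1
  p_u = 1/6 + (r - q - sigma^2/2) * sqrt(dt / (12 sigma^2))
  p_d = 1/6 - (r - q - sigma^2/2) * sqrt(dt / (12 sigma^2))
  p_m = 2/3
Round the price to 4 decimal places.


dt = T/N = 0.333333; dx = sigma*sqrt(3*dt) = 0.250000
u = exp(dx) = 1.284025; d = 1/u = 0.778801
p_u = 0.143833, p_m = 0.666667, p_d = 0.189500
Discount per step: exp(-r*dt) = 0.991701
Stock lattice S(k, j) with j the centered position index:
  k=0: S(0,+0) = 48.1100
  k=1: S(1,-1) = 37.4681; S(1,+0) = 48.1100; S(1,+1) = 61.7745
  k=2: S(2,-2) = 29.1802; S(2,-1) = 37.4681; S(2,+0) = 48.1100; S(2,+1) = 61.7745; S(2,+2) = 79.3200
  k=3: S(3,-3) = 22.7256; S(3,-2) = 29.1802; S(3,-1) = 37.4681; S(3,+0) = 48.1100; S(3,+1) = 61.7745; S(3,+2) = 79.3200; S(3,+3) = 101.8489
Terminal payoffs V(N, j) = max(K - S_T, 0):
  V(3,-3) = 24.264445; V(3,-2) = 17.809810; V(3,-1) = 9.521894; V(3,+0) = 0.000000; V(3,+1) = 0.000000; V(3,+2) = 0.000000; V(3,+3) = 0.000000
Backward induction: V(k, j) = exp(-r*dt) * [p_u * V(k+1, j+1) + p_m * V(k+1, j) + p_d * V(k+1, j-1)]
  V(2,-2) = exp(-r*dt) * [p_u*9.521894 + p_m*17.809810 + p_d*24.264445] = 17.692829
  V(2,-1) = exp(-r*dt) * [p_u*0.000000 + p_m*9.521894 + p_d*17.809810] = 9.642201
  V(2,+0) = exp(-r*dt) * [p_u*0.000000 + p_m*0.000000 + p_d*9.521894] = 1.789425
  V(2,+1) = exp(-r*dt) * [p_u*0.000000 + p_m*0.000000 + p_d*0.000000] = 0.000000
  V(2,+2) = exp(-r*dt) * [p_u*0.000000 + p_m*0.000000 + p_d*0.000000] = 0.000000
  V(1,-1) = exp(-r*dt) * [p_u*1.789425 + p_m*9.642201 + p_d*17.692829] = 9.954999
  V(1,+0) = exp(-r*dt) * [p_u*0.000000 + p_m*1.789425 + p_d*9.642201] = 2.995084
  V(1,+1) = exp(-r*dt) * [p_u*0.000000 + p_m*0.000000 + p_d*1.789425] = 0.336282
  V(0,+0) = exp(-r*dt) * [p_u*0.336282 + p_m*2.995084 + p_d*9.954999] = 3.898936

Answer: Price = V(0,0) = 3.8989
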